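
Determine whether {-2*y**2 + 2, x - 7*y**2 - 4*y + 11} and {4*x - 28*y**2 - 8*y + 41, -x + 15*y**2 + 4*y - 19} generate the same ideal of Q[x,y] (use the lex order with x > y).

No, the ideals differ.

Equality of ideals is decidable: compute both reduced Gröbner bases (unique for the ordering) and check whether they agree.
Buchberger on the first generating set:
f_1 = -2*y**2 + 2, LT = y**2.
f_2 = x - 7*y**2 - 4*y + 11, LT = x.

S(f_1,f_2): leading monomials are coprime, so the S-polynomial reduces to 0 (Buchberger's first criterion).
Every S-polynomial of the final basis reduces to 0, so we have a Gröbner basis.
Inter-reduce: drop elements whose leading term is divisible by another's, tail-reduce, and make monic.
Reduced Gröbner basis: {x - 4*y + 4, y**2 - 1}.

Buchberger on the second generating set:
h_1 = 4*x - 28*y**2 - 8*y + 41, LT = x.
h_2 = -x + 15*y**2 + 4*y - 19, LT = x.

S(h_1,h_2): lcm = x. S = 8*y**2 + 2*y - 35/4.
  leading term y**2: no divisor's leading term divides it; move 8*y**2 to the remainder.
  leading term y: no divisor's leading term divides it; move 2*y to the remainder.
  leading term 1: no divisor's leading term divides it; move -35/4 to the remainder.
  remainder 8*y**2 + 2*y - 35/4 ≠ 0; add k_3 = 8*y**2 + 2*y - 35/4 to the basis.

S(h_1,k_3): leading monomials are coprime, so the S-polynomial reduces to 0 (Buchberger's first criterion).
S(h_2,k_3): leading monomials are coprime, so the S-polynomial reduces to 0 (Buchberger's first criterion).
Every S-polynomial of the final basis reduces to 0, so we have a Gröbner basis.
Inter-reduce: drop elements whose leading term is divisible by another's, tail-reduce, and make monic.
Reduced Gröbner basis: {x - 1/4*y + 83/32, y**2 + 1/4*y - 35/32}.

The bases are distinct; the ideals are different.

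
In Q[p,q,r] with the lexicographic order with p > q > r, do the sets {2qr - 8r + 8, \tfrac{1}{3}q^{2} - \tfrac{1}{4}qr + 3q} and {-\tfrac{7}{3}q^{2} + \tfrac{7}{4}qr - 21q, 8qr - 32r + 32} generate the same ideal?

Yes, the ideals are equal.

Since reduced Gröbner bases are canonical representatives of ideals under a given ordering, it suffices to compute and compare them.
Buchberger on the first generating set:
f_1 = 2qr - 8r + 8, LT = qr.
f_2 = \tfrac{1}{3}q^{2} - \tfrac{1}{4}qr + 3q, LT = q^{2}.

S(f_1,f_2): lcm = q^{2}r. S = \tfrac{3}{4}qr^{2} - 13qr + 4q.
  reduce S modulo (f_1, f_2):
  remainder 4q + 3r^{2} - 55r + 52 ≠ 0; add g_3 = 4q + 3r^{2} - 55r + 52 to the basis.

S(f_1,g_3): lcm = qr. S = -\tfrac{3}{4}r^{3} + \tfrac{55}{4}r^{2} - 17r + 4.
  reduce S modulo (f_1, f_2, g_3):
  remainder -\tfrac{3}{4}r^{3} + \tfrac{55}{4}r^{2} - 17r + 4 ≠ 0; add g_4 = -\tfrac{3}{4}r^{3} + \tfrac{55}{4}r^{2} - 17r + 4 to the basis.

The other S-polynomials (S(f_2,g_3), S(f_1,g_4), S(f_2,g_4), S(g_3,g_4)) all reduce to 0 modulo the current basis, so we have a Gröbner basis.
Inter-reduce: drop elements whose leading term is divisible by another's, tail-reduce, and make monic.
Reduced Gröbner basis: {q + \tfrac{3}{4}r^{2} - \tfrac{55}{4}r + 13, r^{3} - \tfrac{55}{3}r^{2} + \tfrac{68}{3}r - \tfrac{16}{3}}.

Buchberger on the second generating set:
h_1 = -\tfrac{7}{3}q^{2} + \tfrac{7}{4}qr - 21q, LT = q^{2}.
h_2 = 8qr - 32r + 32, LT = qr.

S(h_1,h_2): lcm = q^{2}r. S = -\tfrac{3}{4}qr^{2} + 13qr - 4q.
  reduce S modulo (h_1, h_2):
  remainder -4q - 3r^{2} + 55r - 52 ≠ 0; add k_3 = -4q - 3r^{2} + 55r - 52 to the basis.

S(h_2,k_3): lcm = qr. S = -\tfrac{3}{4}r^{3} + \tfrac{55}{4}r^{2} - 17r + 4.
  reduce S modulo (h_1, h_2, k_3):
  remainder -\tfrac{3}{4}r^{3} + \tfrac{55}{4}r^{2} - 17r + 4 ≠ 0; add k_4 = -\tfrac{3}{4}r^{3} + \tfrac{55}{4}r^{2} - 17r + 4 to the basis.

The other S-polynomials (S(h_1,k_3), S(h_1,k_4), S(h_2,k_4), S(k_3,k_4)) all reduce to 0 modulo the current basis, so we have a Gröbner basis.
Inter-reduce: drop elements whose leading term is divisible by another's, tail-reduce, and make monic.
Reduced Gröbner basis: {q + \tfrac{3}{4}r^{2} - \tfrac{55}{4}r + 13, r^{3} - \tfrac{55}{3}r^{2} + \tfrac{68}{3}r - \tfrac{16}{3}}.

These coincide, so the ideals are equal.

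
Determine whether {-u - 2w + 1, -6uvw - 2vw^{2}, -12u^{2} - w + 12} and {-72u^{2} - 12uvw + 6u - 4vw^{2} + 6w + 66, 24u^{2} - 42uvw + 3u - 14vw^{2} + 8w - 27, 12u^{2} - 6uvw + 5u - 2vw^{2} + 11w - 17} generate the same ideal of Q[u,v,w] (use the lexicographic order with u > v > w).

Equality of ideals is decidable: compute both reduced Gröbner bases (unique for the ordering) and check whether they agree.
Buchberger on the first generating set:
f_1 = -u - 2w + 1, LT = u.
f_2 = -6uvw - 2vw^{2}, LT = uvw.
f_3 = -12u^{2} - w + 12, LT = u^{2}.

S(f_1,f_2): lcm = uvw. S = \tfrac{5}{3}vw^{2} - vw.
  reduce S modulo (f_1, f_2, f_3):
  remainder \tfrac{5}{3}vw^{2} - vw ≠ 0; add g_4 = \tfrac{5}{3}vw^{2} - vw to the basis.

S(f_1,f_3): lcm = u^{2}. S = 2uw - u - \tfrac{1}{12}w + 1.
  reduce S modulo (f_1, f_2, f_3, g_4):
  remainder -4w^{2} + \tfrac{47}{12}w ≠ 0; add g_5 = -4w^{2} + \tfrac{47}{12}w to the basis.

S(f_2,f_3): lcm = u^{2}vw. S = \tfrac{1}{3}uvw^{2} - \tfrac{1}{12}vw^{2} + vw.
  reduce S modulo (f_1, f_2, f_3, g_4, g_5):
  remainder \tfrac{91}{100}vw ≠ 0; add g_6 = \tfrac{91}{100}vw to the basis.

The other S-polynomials (S(f_1,g_4), S(f_2,g_4), S(f_3,g_4), S(f_1,g_5), S(f_2,g_5), S(f_3,g_5), S(g_4,g_5), S(f_1,g_6), S(f_2,g_6), S(f_3,g_6), S(g_4,g_6), S(g_5,g_6)) all reduce to 0 modulo the current basis, so we have a Gröbner basis.
Inter-reduce: drop elements whose leading term is divisible by another's, tail-reduce, and make monic.
Reduced Gröbner basis: {u + 2w - 1, vw, w^{2} - \tfrac{47}{48}w}.

Buchberger on the second generating set:
h_1 = -72u^{2} - 12uvw + 6u - 4vw^{2} + 6w + 66, LT = u^{2}.
h_2 = 24u^{2} - 42uvw + 3u - 14vw^{2} + 8w - 27, LT = u^{2}.
h_3 = 12u^{2} - 6uvw + 5u - 2vw^{2} + 11w - 17, LT = u^{2}.

S(h_1,h_2): lcm = u^{2}. S = \tfrac{23}{12}uvw - \tfrac{5}{24}u + \tfrac{23}{36}vw^{2} - \tfrac{5}{12}w + \tfrac{5}{24}.
  reduce S modulo (h_1, h_2, h_3):
  remainder \tfrac{23}{12}uvw - \tfrac{5}{24}u + \tfrac{23}{36}vw^{2} - \tfrac{5}{12}w + \tfrac{5}{24} ≠ 0; add k_4 = \tfrac{23}{12}uvw - \tfrac{5}{24}u + \tfrac{23}{36}vw^{2} - \tfrac{5}{12}w + \tfrac{5}{24} to the basis.

S(h_1,h_3): lcm = u^{2}. S = \tfrac{2}{3}uvw - \tfrac{1}{2}u + \tfrac{2}{9}vw^{2} - w + \tfrac{1}{2}.
  reduce S modulo (h_1, h_2, h_3, k_4):
  remainder -\tfrac{59}{138}u - \tfrac{59}{69}w + \tfrac{59}{138} ≠ 0; add k_5 = -\tfrac{59}{138}u - \tfrac{59}{69}w + \tfrac{59}{138} to the basis.

S(h_1,k_4): lcm = u^{2}vw. S = \tfrac{5}{46}u^{2} + \tfrac{1}{6}uv^{2}w^{2} - \tfrac{1}{3}uvw^{2} - \tfrac{1}{12}uvw + \tfrac{5}{23}uw - \tfrac{5}{46}u + \tfrac{1}{18}v^{2}w^{3} - \tfrac{1}{12}vw^{2} - \tfrac{11}{12}vw.
  reduce S modulo (h_1, h_2, h_3, k_4, k_5):
  remainder \tfrac{1}{9}vw^{3} - \tfrac{7}{276}vw^{2} - \tfrac{43}{46}vw - \tfrac{10}{23}w^{2} + \tfrac{235}{552}w ≠ 0; add k_6 = \tfrac{1}{9}vw^{3} - \tfrac{7}{276}vw^{2} - \tfrac{43}{46}vw - \tfrac{10}{23}w^{2} + \tfrac{235}{552}w to the basis.

S(h_3,k_4): lcm = u^{2}vw. S = \tfrac{5}{46}u^{2} - \tfrac{1}{2}uv^{2}w^{2} - \tfrac{1}{3}uvw^{2} + \tfrac{5}{12}uvw + \tfrac{5}{23}uw - \tfrac{5}{46}u - \tfrac{1}{6}v^{2}w^{3} + \tfrac{11}{12}vw^{2} - \tfrac{17}{12}vw.
  reduce S modulo (h_1, h_2, h_3, k_4, k_5, k_6):
  remainder \tfrac{295}{414}vw^{2} - \tfrac{59}{138}vw ≠ 0; add k_7 = \tfrac{295}{414}vw^{2} - \tfrac{59}{138}vw to the basis.

S(h_1,k_5): lcm = u^{2}. S = \tfrac{1}{6}uvw - 2uw + \tfrac{11}{12}u + \tfrac{1}{18}vw^{2} - \tfrac{1}{12}w - \tfrac{11}{12}.
  reduce S modulo (h_1, h_2, h_3, k_4, k_5, k_6, k_7):
  remainder 4w^{2} - \tfrac{47}{12}w ≠ 0; add k_8 = 4w^{2} - \tfrac{47}{12}w to the basis.

S(k_4,k_7): lcm = uvw^{2}. S = \tfrac{3}{5}uvw - \tfrac{5}{46}uw + \tfrac{1}{3}vw^{3} - \tfrac{5}{23}w^{2} + \tfrac{5}{46}w.
  reduce S modulo (h_1, h_2, h_3, k_4, k_5, k_6, k_7, k_8):
  remainder \tfrac{273}{100}vw ≠ 0; add k_9 = \tfrac{273}{100}vw to the basis.

The other S-polynomials (S(h_2,h_3), S(h_2,k_4), S(h_2,k_5), S(h_3,k_5), S(k_4,k_5), S(h_1,k_6), S(h_2,k_6), S(h_3,k_6), S(k_4,k_6), S(k_5,k_6), S(h_1,k_7), S(h_2,k_7), S(h_3,k_7), S(k_5,k_7), S(k_6,k_7), S(h_1,k_8), S(h_2,k_8), S(h_3,k_8), S(k_4,k_8), S(k_5,k_8), S(k_6,k_8), S(k_7,k_8), S(h_1,k_9), S(h_2,k_9), S(h_3,k_9), S(k_4,k_9), S(k_5,k_9), S(k_6,k_9), S(k_7,k_9), S(k_8,k_9)) all reduce to 0 modulo the current basis, so we have a Gröbner basis.
Inter-reduce: drop elements whose leading term is divisible by another's, tail-reduce, and make monic.
Reduced Gröbner basis: {u + 2w - 1, vw, w^{2} - \tfrac{47}{48}w}.

These coincide, so the ideals are equal.

Yes, the ideals are equal.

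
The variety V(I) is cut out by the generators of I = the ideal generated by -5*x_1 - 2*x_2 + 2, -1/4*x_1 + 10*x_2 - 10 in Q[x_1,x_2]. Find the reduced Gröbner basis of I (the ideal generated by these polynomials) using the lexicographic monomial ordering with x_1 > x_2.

f_1 = -5*x_1 - 2*x_2 + 2, LT = x_1.
f_2 = -1/4*x_1 + 10*x_2 - 10, LT = x_1.

S(f_1,f_2): lcm = x_1. S = 202/5*x_2 - 202/5.
  leading term x_2: no divisor's leading term divides it; move 202/5*x_2 to the remainder.
  leading term 1: no divisor's leading term divides it; move -202/5 to the remainder.
  remainder 202/5*x_2 - 202/5 ≠ 0; add g_3 = 202/5*x_2 - 202/5 to the basis.

S(f_1,g_3): leading monomials are coprime, so the S-polynomial reduces to 0 (Buchberger's first criterion).
S(f_2,g_3): leading monomials are coprime, so the S-polynomial reduces to 0 (Buchberger's first criterion).
Every S-polynomial of the final basis reduces to 0, so we have a Gröbner basis.
Inter-reduce: drop elements whose leading term is divisible by another's, tail-reduce, and make monic.

G = {x_1, x_2 - 1}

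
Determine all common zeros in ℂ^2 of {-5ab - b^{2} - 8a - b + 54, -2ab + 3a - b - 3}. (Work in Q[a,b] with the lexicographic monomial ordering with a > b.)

Compute a lex Gröbner basis by Buchberger's algorithm.
f_1 = -5ab - 8a - b^{2} - b + 54, LT = ab.
f_2 = -2ab + 3a - b - 3, LT = ab.

S(f_1,f_2): lcm = ab. S = \tfrac{31}{10}a + \tfrac{1}{5}b^{2} - \tfrac{3}{10}b - \tfrac{123}{10}.
  reduce S modulo (f_1, f_2):
  remainder \tfrac{31}{10}a + \tfrac{1}{5}b^{2} - \tfrac{3}{10}b - \tfrac{123}{10} ≠ 0; add h_3 = \tfrac{31}{10}a + \tfrac{1}{5}b^{2} - \tfrac{3}{10}b - \tfrac{123}{10} to the basis.

S(f_1,h_3): lcm = ab. S = \tfrac{8}{5}a - \tfrac{2}{31}b^{3} + \tfrac{46}{155}b^{2} + \tfrac{646}{155}b - \tfrac{54}{5}.
  reduce S modulo (f_1, f_2, h_3):
  remainder -\tfrac{2}{31}b^{3} + \tfrac{6}{31}b^{2} + \tfrac{134}{31}b - \tfrac{138}{31} ≠ 0; add h_4 = -\tfrac{2}{31}b^{3} + \tfrac{6}{31}b^{2} + \tfrac{134}{31}b - \tfrac{138}{31} to the basis.

The other S-polynomials (S(f_2,h_3), S(f_1,h_4), S(f_2,h_4), S(h_3,h_4)) all reduce to 0 modulo the current basis, so we have a Gröbner basis.
Inter-reduce: drop elements whose leading term is divisible by another's, tail-reduce, and make monic.
Reduced Gröbner basis: {a + \tfrac{2}{31}b^{2} - \tfrac{3}{31}b - \tfrac{123}{31}, b^{3} - 3b^{2} - 67b + 69}.

Elimination: the polynomial b^{3} - 3b^{2} - 67b + 69 lies in the elimination ideal for b, so b ∈ {1, 1 + sqrt(70), 1 - sqrt(70)}. For each such b, the remaining basis elements (now univariate) give the rest of the solution.
  b = 1: the earlier basis element becomes a - 4 = 0, giving a = 4 — point (4, 1).
  b = 1 + sqrt(70): the earlier basis element becomes a + sqrt(70)/31 + 16/31 = 0, giving a = -16/31 - sqrt(70)/31 — point (-16/31 - sqrt(70)/31, 1 + sqrt(70)).
  b = 1 - sqrt(70): the earlier basis element becomes a - sqrt(70)/31 + 16/31 = 0, giving a = -16/31 + sqrt(70)/31 — point (-16/31 + sqrt(70)/31, 1 - sqrt(70)).

{(4, 1), (-16/31 - sqrt(70)/31, 1 + sqrt(70)), (-16/31 + sqrt(70)/31, 1 - sqrt(70))}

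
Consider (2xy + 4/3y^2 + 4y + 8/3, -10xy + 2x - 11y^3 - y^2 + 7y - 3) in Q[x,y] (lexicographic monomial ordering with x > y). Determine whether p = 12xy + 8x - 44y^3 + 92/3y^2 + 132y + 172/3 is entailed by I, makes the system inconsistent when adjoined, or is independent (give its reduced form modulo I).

12xy + 8x - 44y^3 + 92/3y^2 + 132y + 172/3 lies in I (it reduces to 0).

First compute the reduced Gröbner basis of I by Buchberger's algorithm.
f_1 = 2xy + 4/3y^2 + 4y + 8/3, LT = xy.
f_2 = -10xy + 2x - 11y^3 - y^2 + 7y - 3, LT = xy.

S(f_1,f_2): lcm = xy. S = 1/5x - 11/10y^3 + 17/30y^2 + 27/10y + 31/30.
  reduce S modulo (f_1, f_2):
  remainder 1/5x - 11/10y^3 + 17/30y^2 + 27/10y + 31/30 ≠ 0; add h_3 = 1/5x - 11/10y^3 + 17/30y^2 + 27/10y + 31/30 to the basis.

S(f_1,h_3): lcm = xy. S = 11/2y^4 - 17/6y^3 - 77/6y^2 - 19/6y + 4/3.
  reduce S modulo (f_1, f_2, h_3):
  remainder 11/2y^4 - 17/6y^3 - 77/6y^2 - 19/6y + 4/3 ≠ 0; add h_4 = 11/2y^4 - 17/6y^3 - 77/6y^2 - 19/6y + 4/3 to the basis.

The other S-polynomials (S(f_2,h_3), S(f_1,h_4), S(f_2,h_4), S(h_3,h_4)) all reduce to 0 modulo the current basis, so we have a Gröbner basis.
Inter-reduce: drop elements whose leading term is divisible by another's, tail-reduce, and make monic.
Reduced Gröbner basis: {x - 11/2y^3 + 17/6y^2 + 27/2y + 31/6, y^4 - 17/33y^3 - 7/3y^2 - 19/33y + 8/33}.
Label its elements g_1 = x - 11/2y^3 + 17/6y^2 + 27/2y + 31/6, g_2 = y^4 - 17/33y^3 - 7/3y^2 - 19/33y + 8/33.

Reduce p = 12xy + 8x - 44y^3 + 92/3y^2 + 132y + 172/3 modulo G:
  leading term xy: subtract (12y)·g_1 from 12xy + 8x - 44y^3 + 92/3y^2 + 132y + 172/3 → 8x + 66y^4 - 78y^3 - 394/3y^2 + 70y + 172/3
  leading term x: subtract (8)·g_1 from 8x + 66y^4 - 78y^3 - 394/3y^2 + 70y + 172/3 → 66y^4 - 34y^3 - 154y^2 - 38y + 16
  leading term y^4: subtract (66)·g_2 from 66y^4 - 34y^3 - 154y^2 - 38y + 16 → 0
  normal form = 0.
Since the normal form is 0, p ∈ I.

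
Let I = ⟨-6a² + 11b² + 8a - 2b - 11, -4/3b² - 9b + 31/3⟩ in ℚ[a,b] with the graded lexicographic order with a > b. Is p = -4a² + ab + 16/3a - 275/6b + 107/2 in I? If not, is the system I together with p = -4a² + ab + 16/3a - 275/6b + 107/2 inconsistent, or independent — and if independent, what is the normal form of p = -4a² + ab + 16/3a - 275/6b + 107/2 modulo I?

Adjoining -4a² + ab + 16/3a - 275/6b + 107/2 makes the ideal the whole ring: the system is inconsistent.

First compute the reduced Gröbner basis of I by Buchberger's algorithm.
f_1 = -6a² + 11b² + 8a - 2b - 11, LT = a².
f_2 = -4/3b² - 9b + 31/3, LT = b².

The S-polynomials (S(f_1,f_2)) all reduce to 0 modulo the current basis, so we have a Gröbner basis.
Inter-reduce: drop elements whose leading term is divisible by another's, tail-reduce, and make monic.
Reduced Gröbner basis: {a² - 4/3a + 305/24b - 99/8, b² + 27/4b - 31/4}.
Label its elements g_1 = a² - 4/3a + 305/24b - 99/8, g_2 = b² + 27/4b - 31/4.

Reduce p = -4a² + ab + 16/3a - 275/6b + 107/2 modulo G:
  leading term a²: subtract (-4)·g_1 from -4a² + ab + 16/3a - 275/6b + 107/2 → ab + 5b + 4
  leading term ab: no divisor's leading term divides it; move ab to the remainder.
  leading term b: no divisor's leading term divides it; move 5b to the remainder.
  leading term 1: no divisor's leading term divides it; move 4 to the remainder.
  normal form = ab + 5b + 4.
The normal form is nonzero, so p ∉ I. Since p minus its normal form lies in I, I + (p) = I + (r) where r = ab + 5b + 4; decide whether this ideal is the whole ring.
Run Buchberger on G together with r (pairs among the g_i already reduce to 0 since G is a Gröbner basis):
g_1 = a² - 4/3a + 305/24b - 99/8, LT = a².
g_2 = b² + 27/4b - 31/4, LT = b².
r = ab + 5b + 4, LT = ab.

S(g_1,r): lcm = a²b. S = -19/3ab + 305/24b² - 4a - 99/8b.
  reduce S modulo (g_1, g_2, r):
  remainder -4a - 6383/96b + 11887/96 ≠ 0; add m_4 = -4a - 6383/96b + 11887/96 to the basis.

S(g_2,r): lcm = ab². S = 27/4ab - 5b² - 31/4a - 4b.
  reduce S modulo (g_1, g_2, r, m_4):
  remainder 191729/1536b - 469489/1536 ≠ 0; add m_5 = 191729/1536b - 469489/1536 to the basis.

S(r,m_4): lcm = ab. S = -6383/384b² + 13807/384b + 4.
  reduce S modulo (g_1, g_2, r, m_4, m_5):
  remainder 91251475/383458 ≠ 0; add m_6 = 91251475/383458 to the basis.

The other S-polynomials (S(g_1,g_2), S(g_1,m_4), S(g_2,m_4), S(g_1,m_5), S(g_2,m_5), S(r,m_5), S(m_4,m_5), S(g_1,m_6), S(g_2,m_6), S(r,m_6), S(m_4,m_6), S(m_5,m_6)) all reduce to 0 modulo the current basis, so we have a Gröbner basis.
Inter-reduce: drop elements whose leading term is divisible by another's, tail-reduce, and make monic.
Reduced Gröbner basis: {1}.
The reduced Gröbner basis of I + (p) is {1}: the ideal is the whole ring, so the enlarged system has no common solution — adjoining p is inconsistent.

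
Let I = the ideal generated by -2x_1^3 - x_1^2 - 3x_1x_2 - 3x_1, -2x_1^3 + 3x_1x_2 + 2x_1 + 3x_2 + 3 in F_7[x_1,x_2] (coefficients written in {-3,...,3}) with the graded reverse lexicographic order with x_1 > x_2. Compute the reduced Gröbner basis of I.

G = {x_2^3 - 3x_2^2 - x_1 + x_2 - 2, x_1^2 + 3x_2^2 + 3x_1 - 3x_2 + 1, x_1x_2 + 3x_2^2 - 2x_1 + x_2 - 2}

f_1 = -2x_1^3 - x_1^2 - 3x_1x_2 - 3x_1, LT = x_1^3.
f_2 = -2x_1^3 + 3x_1x_2 + 2x_1 + 3x_2 + 3, LT = x_1^3.

S(f_1,f_2): lcm = x_1^3. S = -3x_1^2 + 3x_1x_2 - x_1 - 2x_2 - 2.
  leading term x_1^2: no divisor's leading term divides it; move -3x_1^2 to the remainder.
  leading term x_1x_2: no divisor's leading term divides it; move 3x_1x_2 to the remainder.
  leading term x_1: no divisor's leading term divides it; move -x_1 to the remainder.
  leading term x_2: no divisor's leading term divides it; move -2x_2 to the remainder.
  leading term 1: no divisor's leading term divides it; move -2 to the remainder.
  remainder -3x_1^2 + 3x_1x_2 - x_1 - 2x_2 - 2 ≠ 0; add g_3 = -3x_1^2 + 3x_1x_2 - x_1 - 2x_2 - 2 to the basis.

S(f_1,g_3): lcm = x_1^3. S = x_1^2x_2 - x_1^2 + 2x_1x_2 + 2x_1.
  leading term x_1^2x_2: subtract (2x_2)·g_3 from x_1^2x_2 - x_1^2 + 2x_1x_2 + 2x_1 → x_1x_2^2 - x_1^2 - 3x_1x_2 - 3x_2^2 + 2x_1 - 3x_2
  leading term x_1x_2^2: no divisor's leading term divides it; move x_1x_2^2 to the remainder.
  leading term x_1^2: subtract (-2)·g_3 from -x_1^2 - 3x_1x_2 - 3x_2^2 + 2x_1 - 3x_2 → 3x_1x_2 - 3x_2^2 + 3
  leading term x_1x_2: no divisor's leading term divides it; move 3x_1x_2 to the remainder.
  leading term x_2^2: no divisor's leading term divides it; move -3x_2^2 to the remainder.
  leading term 1: no divisor's leading term divides it; move 3 to the remainder.
  remainder x_1x_2^2 + 3x_1x_2 - 3x_2^2 + 3 ≠ 0; add g_4 = x_1x_2^2 + 3x_1x_2 - 3x_2^2 + 3 to the basis.

S(f_1,g_4): lcm = x_1^3x_2^2. S = -3x_1^3x_2 - 2x_1x_2^3 - 2x_1x_2^2 - 3x_1^2.
  leading term x_1^3x_2: subtract (-2x_2)·f_1 from -3x_1^3x_2 - 2x_1x_2^3 - 2x_1x_2^2 - 3x_1^2 → -2x_1x_2^3 - 2x_1^2x_2 - x_1x_2^2 - 3x_1^2 + x_1x_2
  leading term x_1x_2^3: subtract (-2x_2)·g_4 from -2x_1x_2^3 - 2x_1^2x_2 - x_1x_2^2 - 3x_1^2 + x_1x_2 → -2x_1^2x_2 - 2x_1x_2^2 + x_2^3 - 3x_1^2 + x_1x_2 - x_2
  leading term x_1^2x_2: subtract (3x_2)·g_3 from -2x_1^2x_2 - 2x_1x_2^2 + x_2^3 - 3x_1^2 + x_1x_2 - x_2 → 3x_1x_2^2 + x_2^3 - 3x_1^2 - 3x_1x_2 - x_2^2 - 2x_2
  leading term x_1x_2^2: subtract (3)·g_4 from 3x_1x_2^2 + x_2^3 - 3x_1^2 - 3x_1x_2 - x_2^2 - 2x_2 → x_2^3 - 3x_1^2 + 2x_1x_2 + x_2^2 - 2x_2 - 2
  leading term x_2^3: no divisor's leading term divides it; move x_2^3 to the remainder.
  leading term x_1^2: subtract (1)·g_3 from -3x_1^2 + 2x_1x_2 + x_2^2 - 2x_2 - 2 → -x_1x_2 + x_2^2 + x_1
  leading term x_1x_2: no divisor's leading term divides it; move -x_1x_2 to the remainder.
  leading term x_2^2: no divisor's leading term divides it; move x_2^2 to the remainder.
  leading term x_1: no divisor's leading term divides it; move x_1 to the remainder.
  remainder x_2^3 - x_1x_2 + x_2^2 + x_1 ≠ 0; add g_5 = x_2^3 - x_1x_2 + x_2^2 + x_1 to the basis.

S(g_3,g_4): lcm = x_1^2x_2^2. S = -x_1x_2^3 - 3x_1^2x_2 + x_1x_2^2 + 3x_2^3 + 3x_2^2 - 3x_1.
  leading term x_1x_2^3: subtract (-x_2)·g_4 from -x_1x_2^3 - 3x_1^2x_2 + x_1x_2^2 + 3x_2^3 + 3x_2^2 - 3x_1 → -3x_1^2x_2 - 3x_1x_2^2 + 3x_2^2 - 3x_1 + 3x_2
  leading term x_1^2x_2: subtract (x_2)·g_3 from -3x_1^2x_2 - 3x_1x_2^2 + 3x_2^2 - 3x_1 + 3x_2 → x_1x_2^2 + x_1x_2 - 2x_2^2 - 3x_1 - 2x_2
  leading term x_1x_2^2: subtract (1)·g_4 from x_1x_2^2 + x_1x_2 - 2x_2^2 - 3x_1 - 2x_2 → -2x_1x_2 + x_2^2 - 3x_1 - 2x_2 - 3
  leading term x_1x_2: no divisor's leading term divides it; move -2x_1x_2 to the remainder.
  leading term x_2^2: no divisor's leading term divides it; move x_2^2 to the remainder.
  leading term x_1: no divisor's leading term divides it; move -3x_1 to the remainder.
  leading term x_2: no divisor's leading term divides it; move -2x_2 to the remainder.
  leading term 1: no divisor's leading term divides it; move -3 to the remainder.
  remainder -2x_1x_2 + x_2^2 - 3x_1 - 2x_2 - 3 ≠ 0; add g_6 = -2x_1x_2 + x_2^2 - 3x_1 - 2x_2 - 3 to the basis.

The other S-polynomials (S(f_2,g_3), S(f_2,g_4), S(f_1,g_5), S(f_2,g_5), S(g_3,g_5), S(g_4,g_5), S(f_1,g_6), S(f_2,g_6), S(g_3,g_6), S(g_4,g_6), S(g_5,g_6)) all reduce to 0 modulo the current basis, so we have a Gröbner basis.
Inter-reduce: drop elements whose leading term is divisible by another's, tail-reduce, and make monic.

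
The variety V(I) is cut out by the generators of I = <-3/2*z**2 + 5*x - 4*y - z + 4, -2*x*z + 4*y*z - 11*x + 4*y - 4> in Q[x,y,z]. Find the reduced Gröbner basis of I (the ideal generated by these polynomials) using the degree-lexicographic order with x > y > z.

f_1 = -3/2*z**2 + 5*x - 4*y - z + 4, LT = z**2.
f_2 = -2*x*z + 4*y*z - 11*x + 4*y - 4, LT = x*z.

S(f_1,f_2): lcm = x*z**2. S = 2*y*z**2 - 10/3*x**2 + 8/3*x*y - 29/6*x*z + 2*y*z - 8/3*x - 2*z.
  leading term y*z**2: subtract (-4/3*y)·f_1 from 2*y*z**2 - 10/3*x**2 + 8/3*x*y - 29/6*x*z + 2*y*z - 8/3*x - 2*z → -10/3*x**2 + 28/3*x*y - 29/6*x*z - 16/3*y**2 + 2/3*y*z - 8/3*x + 16/3*y - 2*z
  leading term x**2: no divisor's leading term divides it; move -10/3*x**2 to the remainder.
  leading term x*y: no divisor's leading term divides it; move 28/3*x*y to the remainder.
  leading term x*z: subtract (29/12)·f_2 from -29/6*x*z - 16/3*y**2 + 2/3*y*z - 8/3*x + 16/3*y - 2*z → -16/3*y**2 - 9*y*z + 287/12*x - 13/3*y - 2*z + 29/3
  leading term y**2: no divisor's leading term divides it; move -16/3*y**2 to the remainder.
  leading term y*z: no divisor's leading term divides it; move -9*y*z to the remainder.
  leading term x: no divisor's leading term divides it; move 287/12*x to the remainder.
  leading term y: no divisor's leading term divides it; move -13/3*y to the remainder.
  leading term z: no divisor's leading term divides it; move -2*z to the remainder.
  leading term 1: no divisor's leading term divides it; move 29/3 to the remainder.
  remainder -10/3*x**2 + 28/3*x*y - 16/3*y**2 - 9*y*z + 287/12*x - 13/3*y - 2*z + 29/3 ≠ 0; add g_3 = -10/3*x**2 + 28/3*x*y - 16/3*y**2 - 9*y*z + 287/12*x - 13/3*y - 2*z + 29/3 to the basis.

S(f_1,g_3): leading monomials are coprime, so the S-polynomial reduces to 0 (Buchberger's first criterion).
S(f_2,g_3): lcm = x**2*z. S = 4/5*x*y*z - 8/5*y**2*z - 27/10*y*z**2 + 11/2*x**2 - 2*x*y + 287/40*x*z - 13/10*y*z - 3/5*z**2 + 2*x + 29/10*z.
  leading term x*y*z: subtract (-2/5*y)·f_2 from 4/5*x*y*z - 8/5*y**2*z - 27/10*y*z**2 + 11/2*x**2 - 2*x*y + 287/40*x*z - 13/10*y*z - 3/5*z**2 + 2*x + 29/10*z → -27/10*y*z**2 + 11/2*x**2 - 32/5*x*y + 287/40*x*z + 8/5*y**2 - 13/10*y*z - 3/5*z**2 + 2*x - 8/5*y + 29/10*z
  leading term y*z**2: subtract (9/5*y)·f_1 from -27/10*y*z**2 + 11/2*x**2 - 32/5*x*y + 287/40*x*z + 8/5*y**2 - 13/10*y*z - 3/5*z**2 + 2*x - 8/5*y + 29/10*z → 11/2*x**2 - 77/5*x*y + 287/40*x*z + 44/5*y**2 + 1/2*y*z - 3/5*z**2 + 2*x - 44/5*y + 29/10*z
  leading term x**2: subtract (-33/20)·g_3 from 11/2*x**2 - 77/5*x*y + 287/40*x*z + 44/5*y**2 + 1/2*y*z - 3/5*z**2 + 2*x - 44/5*y + 29/10*z → 287/40*x*z - 287/20*y*z - 3/5*z**2 + 3317/80*x - 319/20*y - 2/5*z + 319/20
  leading term x*z: subtract (-287/80)·f_2 from 287/40*x*z - 287/20*y*z - 3/5*z**2 + 3317/80*x - 319/20*y - 2/5*z + 319/20 → -3/5*z**2 + 2*x - 8/5*y - 2/5*z + 8/5
  leading term z**2: subtract (2/5)·f_1 from -3/5*z**2 + 2*x - 8/5*y - 2/5*z + 8/5 → 0
  remainder 0.

Every S-polynomial of the final basis reduces to 0, so we have a Gröbner basis.

G = {x**2 - 14/5*x*y + 8/5*y**2 + 27/10*y*z - 287/40*x + 13/10*y + 3/5*z - 29/10, x*z - 2*y*z + 11/2*x - 2*y + 2, z**2 - 10/3*x + 8/3*y + 2/3*z - 8/3}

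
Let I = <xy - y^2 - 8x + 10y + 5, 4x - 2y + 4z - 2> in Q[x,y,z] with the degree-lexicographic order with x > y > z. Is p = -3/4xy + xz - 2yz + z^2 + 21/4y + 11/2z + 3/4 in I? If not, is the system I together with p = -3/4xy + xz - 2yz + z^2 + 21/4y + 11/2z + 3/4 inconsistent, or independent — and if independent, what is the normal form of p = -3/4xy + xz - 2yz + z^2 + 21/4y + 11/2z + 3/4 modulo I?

-3/4xy + xz - 2yz + z^2 + 21/4y + 11/2z + 3/4 lies in I (it reduces to 0).

First compute the reduced Gröbner basis of I by Buchberger's algorithm.
f_1 = xy - y^2 - 8x + 10y + 5, LT = xy.
f_2 = 4x - 2y + 4z - 2, LT = x.

S(f_1,f_2): lcm = xy. S = -1/2y^2 - yz - 8x + 21/2y + 5.
  reduce S modulo (f_1, f_2):
  remainder -1/2y^2 - yz + 13/2y + 8z + 1 ≠ 0; add h_3 = -1/2y^2 - yz + 13/2y + 8z + 1 to the basis.

The other S-polynomials (S(f_1,h_3), S(f_2,h_3)) all reduce to 0 modulo the current basis, so we have a Gröbner basis.
Inter-reduce: drop elements whose leading term is divisible by another's, tail-reduce, and make monic.
Reduced Gröbner basis: {y^2 + 2yz - 13y - 16z - 2, x - 1/2y + z - 1/2}.
Label its elements g_1 = y^2 + 2yz - 13y - 16z - 2, g_2 = x - 1/2y + z - 1/2.

Reduce p = -3/4xy + xz - 2yz + z^2 + 21/4y + 11/2z + 3/4 modulo G:
  leading term xy: subtract (-3/4y)·g_2 from -3/4xy + xz - 2yz + z^2 + 21/4y + 11/2z + 3/4 → xz - 3/8y^2 - 5/4yz + z^2 + 39/8y + 11/2z + 3/4
  leading term xz: subtract (z)·g_2 from xz - 3/8y^2 - 5/4yz + z^2 + 39/8y + 11/2z + 3/4 → -3/8y^2 - 3/4yz + 39/8y + 6z + 3/4
  leading term y^2: subtract (-3/8)·g_1 from -3/8y^2 - 3/4yz + 39/8y + 6z + 3/4 → 0
  normal form = 0.
Since the normal form is 0, p ∈ I.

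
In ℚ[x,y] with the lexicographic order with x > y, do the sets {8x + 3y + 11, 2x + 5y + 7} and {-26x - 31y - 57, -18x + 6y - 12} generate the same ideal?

For a fixed monomial order, each ideal has a unique reduced Gröbner basis; comparing bases decides equality.
Buchberger on the first generating set:
f_1 = 8x + 3y + 11, LT = x.
f_2 = 2x + 5y + 7, LT = x.

S(f_1,f_2): lcm = x. S = -17/8y - 17/8.
  leading term y: no divisor's leading term divides it; move -17/8y to the remainder.
  leading term 1: no divisor's leading term divides it; move -17/8 to the remainder.
  remainder -17/8y - 17/8 ≠ 0; add g_3 = -17/8y - 17/8 to the basis.

S(f_1,g_3): leading monomials are coprime, so the S-polynomial reduces to 0 (Buchberger's first criterion).
S(f_2,g_3): leading monomials are coprime, so the S-polynomial reduces to 0 (Buchberger's first criterion).
Every S-polynomial of the final basis reduces to 0, so we have a Gröbner basis.
Inter-reduce: drop elements whose leading term is divisible by another's, tail-reduce, and make monic.
Reduced Gröbner basis: {x + 1, y + 1}.

Buchberger on the second generating set:
h_1 = -26x - 31y - 57, LT = x.
h_2 = -18x + 6y - 12, LT = x.

S(h_1,h_2): lcm = x. S = 119/78y + 119/78.
  leading term y: no divisor's leading term divides it; move 119/78y to the remainder.
  leading term 1: no divisor's leading term divides it; move 119/78 to the remainder.
  remainder 119/78y + 119/78 ≠ 0; add k_3 = 119/78y + 119/78 to the basis.

S(h_1,k_3): leading monomials are coprime, so the S-polynomial reduces to 0 (Buchberger's first criterion).
S(h_2,k_3): leading monomials are coprime, so the S-polynomial reduces to 0 (Buchberger's first criterion).
Every S-polynomial of the final basis reduces to 0, so we have a Gröbner basis.
Inter-reduce: drop elements whose leading term is divisible by another's, tail-reduce, and make monic.
Reduced Gröbner basis: {x + 1, y + 1}.

The two bases agree; hence the ideals are identical.

Yes, the ideals are equal.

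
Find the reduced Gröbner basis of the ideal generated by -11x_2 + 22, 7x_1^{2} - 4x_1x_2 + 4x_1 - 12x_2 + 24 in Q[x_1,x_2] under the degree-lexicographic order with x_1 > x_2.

f_1 = -11x_2 + 22, LT = x_2.
f_2 = 7x_1^{2} - 4x_1x_2 + 4x_1 - 12x_2 + 24, LT = x_1^{2}.

The S-polynomials (S(f_1,f_2)) all reduce to 0 modulo the current basis, so we have a Gröbner basis.

G = {x_1^{2} - \tfrac{4}{7}x_1, x_2 - 2}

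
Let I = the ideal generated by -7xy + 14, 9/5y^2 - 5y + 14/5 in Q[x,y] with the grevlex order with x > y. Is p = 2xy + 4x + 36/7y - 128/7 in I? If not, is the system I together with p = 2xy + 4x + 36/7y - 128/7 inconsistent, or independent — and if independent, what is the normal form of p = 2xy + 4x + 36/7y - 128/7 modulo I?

First compute the reduced Gröbner basis of I by Buchberger's algorithm.
f_1 = -7xy + 14, LT = xy.
f_2 = 9/5y^2 - 5y + 14/5, LT = y^2.

S(f_1,f_2): lcm = xy^2. S = 25/9xy - 14/9x - 2y.
  leading term xy: subtract (-25/63)·f_1 from 25/9xy - 14/9x - 2y → -14/9x - 2y + 50/9
  leading term x: no divisor's leading term divides it; move -14/9x to the remainder.
  leading term y: no divisor's leading term divides it; move -2y to the remainder.
  leading term 1: no divisor's leading term divides it; move 50/9 to the remainder.
  remainder -14/9x - 2y + 50/9 ≠ 0; add h_3 = -14/9x - 2y + 50/9 to the basis.

The other S-polynomials (S(f_1,h_3), S(f_2,h_3)) all reduce to 0 modulo the current basis, so we have a Gröbner basis.
Inter-reduce: drop elements whose leading term is divisible by another's, tail-reduce, and make monic.
Reduced Gröbner basis: {y^2 - 25/9y + 14/9, x + 9/7y - 25/7}.
Label its elements g_1 = y^2 - 25/9y + 14/9, g_2 = x + 9/7y - 25/7.

Reduce p = 2xy + 4x + 36/7y - 128/7 modulo G:
  leading term xy: subtract (2y)·g_2 from 2xy + 4x + 36/7y - 128/7 → -18/7y^2 + 4x + 86/7y - 128/7
  leading term y^2: subtract (-18/7)·g_1 from -18/7y^2 + 4x + 86/7y - 128/7 → 4x + 36/7y - 100/7
  leading term x: subtract (4)·g_2 from 4x + 36/7y - 100/7 → 0
  normal form = 0.
Since the normal form is 0, p ∈ I.

2xy + 4x + 36/7y - 128/7 lies in I (it reduces to 0).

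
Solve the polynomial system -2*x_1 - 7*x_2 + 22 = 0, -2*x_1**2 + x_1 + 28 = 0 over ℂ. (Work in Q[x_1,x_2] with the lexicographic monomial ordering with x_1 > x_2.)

{(4, 2), (-7/2, 29/7)}

Compute a lex Gröbner basis by Buchberger's algorithm.
f_1 = -2*x_1 - 7*x_2 + 22, LT = x_1.
f_2 = -2*x_1**2 + x_1 + 28, LT = x_1**2.

S(f_1,f_2): lcm = x_1**2. S = 7/2*x_1*x_2 - 21/2*x_1 + 14.
  reduce S modulo (f_1, f_2):
  remainder -49/4*x_2**2 + 301/4*x_2 - 203/2 ≠ 0; add h_3 = -49/4*x_2**2 + 301/4*x_2 - 203/2 to the basis.

The other S-polynomials (S(f_1,h_3), S(f_2,h_3)) all reduce to 0 modulo the current basis, so we have a Gröbner basis.
Inter-reduce: drop elements whose leading term is divisible by another's, tail-reduce, and make monic.
Reduced Gröbner basis: {x_1 + 7/2*x_2 - 11, x_2**2 - 43/7*x_2 + 58/7}.

The lex basis is triangular: the last element involves only x_2. Solving x_2**2 - 43/7*x_2 + 58/7 = 0 gives x_2 ∈ {2, 29/7}; substituting each value into the earlier elements determines the remaining variables.
  x_2 = 2: the earlier basis element becomes x_1 - 4 = 0, giving x_1 = 4 — point (4, 2).
  x_2 = 29/7: the earlier basis element becomes x_1 + 7/2 = 0, giving x_1 = -7/2 — point (-7/2, 29/7).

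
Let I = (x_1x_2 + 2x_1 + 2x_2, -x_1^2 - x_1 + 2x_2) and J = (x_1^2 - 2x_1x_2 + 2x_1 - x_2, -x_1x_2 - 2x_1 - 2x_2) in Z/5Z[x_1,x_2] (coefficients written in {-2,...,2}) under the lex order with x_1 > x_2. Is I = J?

Two ideals are equal iff their reduced Gröbner bases coincide (the reduced basis is unique for a fixed ordering).
Buchberger on the first generating set:
f_1 = x_1x_2 + 2x_1 + 2x_2, LT = x_1x_2.
f_2 = -x_1^2 - x_1 + 2x_2, LT = x_1^2.

S(f_1,f_2): lcm = x_1^2x_2. S = 2x_1^2 + x_1x_2 + 2x_2^2.
  leading term x_1^2: subtract (-2)·f_2 from 2x_1^2 + x_1x_2 + 2x_2^2 → x_1x_2 - 2x_1 + 2x_2^2 - x_2
  leading term x_1x_2: subtract (1)·f_1 from x_1x_2 - 2x_1 + 2x_2^2 - x_2 → x_1 + 2x_2^2 + 2x_2
  leading term x_1: no divisor's leading term divides it; move x_1 to the remainder.
  leading term x_2^2: no divisor's leading term divides it; move 2x_2^2 to the remainder.
  leading term x_2: no divisor's leading term divides it; move 2x_2 to the remainder.
  remainder x_1 + 2x_2^2 + 2x_2 ≠ 0; add g_3 = x_1 + 2x_2^2 + 2x_2 to the basis.

S(f_1,g_3): lcm = x_1x_2. S = 2x_1 - 2x_2^3 - 2x_2^2 + 2x_2.
  leading term x_1: subtract (2)·g_3 from 2x_1 - 2x_2^3 - 2x_2^2 + 2x_2 → -2x_2^3 - x_2^2 - 2x_2
  leading term x_2^3: no divisor's leading term divides it; move -2x_2^3 to the remainder.
  leading term x_2^2: no divisor's leading term divides it; move -x_2^2 to the remainder.
  leading term x_2: no divisor's leading term divides it; move -2x_2 to the remainder.
  remainder -2x_2^3 - x_2^2 - 2x_2 ≠ 0; add g_4 = -2x_2^3 - x_2^2 - 2x_2 to the basis.

The other S-polynomials (S(f_2,g_3), S(f_1,g_4), S(f_2,g_4), S(g_3,g_4)) all reduce to 0 modulo the current basis, so we have a Gröbner basis.
Inter-reduce: drop elements whose leading term is divisible by another's, tail-reduce, and make monic.
Reduced Gröbner basis: {x_1 + 2x_2^2 + 2x_2, x_2^3 - 2x_2^2 + x_2}.

Buchberger on the second generating set:
h_1 = x_1^2 - 2x_1x_2 + 2x_1 - x_2, LT = x_1^2.
h_2 = -x_1x_2 - 2x_1 - 2x_2, LT = x_1x_2.

S(h_1,h_2): lcm = x_1^2x_2. S = -2x_1^2 - 2x_1x_2^2 - x_2^2.
  leading term x_1^2: subtract (-2)·h_1 from -2x_1^2 - 2x_1x_2^2 - x_2^2 → -2x_1x_2^2 + x_1x_2 - x_1 - x_2^2 - 2x_2
  leading term x_1x_2^2: subtract (2x_2)·h_2 from -2x_1x_2^2 + x_1x_2 - x_1 - x_2^2 - 2x_2 → -x_1 - 2x_2^2 - 2x_2
  leading term x_1: no divisor's leading term divides it; move -x_1 to the remainder.
  leading term x_2^2: no divisor's leading term divides it; move -2x_2^2 to the remainder.
  leading term x_2: no divisor's leading term divides it; move -2x_2 to the remainder.
  remainder -x_1 - 2x_2^2 - 2x_2 ≠ 0; add k_3 = -x_1 - 2x_2^2 - 2x_2 to the basis.

S(h_2,k_3): lcm = x_1x_2. S = 2x_1 - 2x_2^3 - 2x_2^2 + 2x_2.
  leading term x_1: subtract (-2)·k_3 from 2x_1 - 2x_2^3 - 2x_2^2 + 2x_2 → -2x_2^3 - x_2^2 - 2x_2
  leading term x_2^3: no divisor's leading term divides it; move -2x_2^3 to the remainder.
  leading term x_2^2: no divisor's leading term divides it; move -x_2^2 to the remainder.
  leading term x_2: no divisor's leading term divides it; move -2x_2 to the remainder.
  remainder -2x_2^3 - x_2^2 - 2x_2 ≠ 0; add k_4 = -2x_2^3 - x_2^2 - 2x_2 to the basis.

The other S-polynomials (S(h_1,k_3), S(h_1,k_4), S(h_2,k_4), S(k_3,k_4)) all reduce to 0 modulo the current basis, so we have a Gröbner basis.
Inter-reduce: drop elements whose leading term is divisible by another's, tail-reduce, and make monic.
Reduced Gröbner basis: {x_1 + 2x_2^2 + 2x_2, x_2^3 - 2x_2^2 + x_2}.

Same reduced basis, so the two generating sets span the same ideal.

Yes, the ideals are equal.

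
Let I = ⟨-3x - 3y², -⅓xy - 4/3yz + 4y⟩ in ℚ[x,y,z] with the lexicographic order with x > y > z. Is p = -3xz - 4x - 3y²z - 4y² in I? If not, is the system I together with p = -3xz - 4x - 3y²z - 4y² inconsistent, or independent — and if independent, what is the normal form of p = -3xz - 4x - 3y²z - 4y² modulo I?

-3xz - 4x - 3y²z - 4y² lies in I (it reduces to 0).

First compute the reduced Gröbner basis of I by Buchberger's algorithm.
f_1 = -3x - 3y², LT = x.
f_2 = -⅓xy - 4/3yz + 4y, LT = xy.

S(f_1,f_2): lcm = xy. S = y³ - 4yz + 12y.
  reduce S modulo (f_1, f_2):
  remainder y³ - 4yz + 12y ≠ 0; add h_3 = y³ - 4yz + 12y to the basis.

The other S-polynomials (S(f_1,h_3), S(f_2,h_3)) all reduce to 0 modulo the current basis, so we have a Gröbner basis.
Inter-reduce: drop elements whose leading term is divisible by another's, tail-reduce, and make monic.
Reduced Gröbner basis: {x + y², y³ - 4yz + 12y}.
Label its elements g_1 = x + y², g_2 = y³ - 4yz + 12y.

Reduce p = -3xz - 4x - 3y²z - 4y² modulo G:
  leading term xz: subtract (-3z)·g_1 from -3xz - 4x - 3y²z - 4y² → -4x - 4y²
  leading term x: subtract (-4)·g_1 from -4x - 4y² → 0
  normal form = 0.
Since the normal form is 0, p ∈ I.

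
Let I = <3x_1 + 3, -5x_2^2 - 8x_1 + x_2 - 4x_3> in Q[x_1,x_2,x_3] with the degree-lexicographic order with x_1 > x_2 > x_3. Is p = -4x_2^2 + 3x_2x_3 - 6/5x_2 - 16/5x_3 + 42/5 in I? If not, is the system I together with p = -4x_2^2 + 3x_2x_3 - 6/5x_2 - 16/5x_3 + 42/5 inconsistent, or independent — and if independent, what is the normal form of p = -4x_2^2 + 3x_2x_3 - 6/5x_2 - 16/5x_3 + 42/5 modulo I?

First compute the reduced Gröbner basis of I by Buchberger's algorithm.
f_1 = 3x_1 + 3, LT = x_1.
f_2 = -5x_2^2 - 8x_1 + x_2 - 4x_3, LT = x_2^2.

The S-polynomials (S(f_1,f_2)) all reduce to 0 modulo the current basis, so we have a Gröbner basis.
Inter-reduce: drop elements whose leading term is divisible by another's, tail-reduce, and make monic.
Reduced Gröbner basis: {x_2^2 - 1/5x_2 + 4/5x_3 - 8/5, x_1 + 1}.
Label its elements g_1 = x_2^2 - 1/5x_2 + 4/5x_3 - 8/5, g_2 = x_1 + 1.

Reduce p = -4x_2^2 + 3x_2x_3 - 6/5x_2 - 16/5x_3 + 42/5 modulo G:
  leading term x_2^2: subtract (-4)·g_1 from -4x_2^2 + 3x_2x_3 - 6/5x_2 - 16/5x_3 + 42/5 → 3x_2x_3 - 2x_2 + 2
  leading term x_2x_3: no divisor's leading term divides it; move 3x_2x_3 to the remainder.
  leading term x_2: no divisor's leading term divides it; move -2x_2 to the remainder.
  leading term 1: no divisor's leading term divides it; move 2 to the remainder.
  normal form = 3x_2x_3 - 2x_2 + 2.
The normal form is nonzero, so p ∉ I. Since p minus its normal form lies in I, I + (p) = I + (r) where r = 3x_2x_3 - 2x_2 + 2; decide whether this ideal is the whole ring.
Run Buchberger on G together with r (pairs among the g_i already reduce to 0 since G is a Gröbner basis):
g_1 = x_2^2 - 1/5x_2 + 4/5x_3 - 8/5, LT = x_2^2.
g_2 = x_1 + 1, LT = x_1.
r = 3x_2x_3 - 2x_2 + 2, LT = x_2x_3.

S(g_1,r): lcm = x_2^2x_3. S = 2/3x_2^2 - 1/5x_2x_3 + 4/5x_3^2 - 2/3x_2 - 8/5x_3.
  leading term x_2^2: subtract (2/3)·g_1 from 2/3x_2^2 - 1/5x_2x_3 + 4/5x_3^2 - 2/3x_2 - 8/5x_3 → -1/5x_2x_3 + 4/5x_3^2 - 8/15x_2 - 32/15x_3 + 16/15
  leading term x_2x_3: subtract (-1/15)·r from -1/5x_2x_3 + 4/5x_3^2 - 8/15x_2 - 32/15x_3 + 16/15 → 4/5x_3^2 - 2/3x_2 - 32/15x_3 + 6/5
  leading term x_3^2: no divisor's leading term divides it; move 4/5x_3^2 to the remainder.
  leading term x_2: no divisor's leading term divides it; move -2/3x_2 to the remainder.
  leading term x_3: no divisor's leading term divides it; move -32/15x_3 to the remainder.
  leading term 1: no divisor's leading term divides it; move 6/5 to the remainder.
  remainder 4/5x_3^2 - 2/3x_2 - 32/15x_3 + 6/5 ≠ 0; add m_4 = 4/5x_3^2 - 2/3x_2 - 32/15x_3 + 6/5 to the basis.

The other S-polynomials (S(g_1,g_2), S(g_2,r), S(g_1,m_4), S(g_2,m_4), S(r,m_4)) all reduce to 0 modulo the current basis, so we have a Gröbner basis.
Inter-reduce: drop elements whose leading term is divisible by another's, tail-reduce, and make monic.
Reduced Gröbner basis: {x_2^2 - 1/5x_2 + 4/5x_3 - 8/5, x_2x_3 - 2/3x_2 + 2/3, x_3^2 - 5/6x_2 - 8/3x_3 + 3/2, x_1 + 1}.
The reduced Gröbner basis of I + (p) is {x_2^2 - 1/5x_2 + 4/5x_3 - 8/5, x_2x_3 - 2/3x_2 + 2/3, x_3^2 - 5/6x_2 - 8/3x_3 + 3/2, x_1 + 1} ≠ {1}, a proper ideal, so the enlarged system stays consistent: p is independent of I, with normal form 3x_2x_3 - 2x_2 + 2.

The remainder on division by a Gröbner basis is unique — it is the normal form.

-4x_2^2 + 3x_2x_3 - 6/5x_2 - 16/5x_3 + 42/5 is independent of I; its normal form modulo I is 3x_2x_3 - 2x_2 + 2.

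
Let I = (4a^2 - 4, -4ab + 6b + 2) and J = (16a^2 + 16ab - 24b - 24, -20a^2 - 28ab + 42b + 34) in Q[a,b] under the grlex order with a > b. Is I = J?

For a fixed monomial order, each ideal has a unique reduced Gröbner basis; comparing bases decides equality.
Buchberger on the first generating set:
f_1 = 4a^2 - 4, LT = a^2.
f_2 = -4ab + 6b + 2, LT = ab.

S(f_1,f_2): lcm = a^2b. S = 3/2ab + 1/2a - b.
  leading term ab: subtract (-3/8)·f_2 from 3/2ab + 1/2a - b → 1/2a + 5/4b + 3/4
  leading term a: no divisor's leading term divides it; move 1/2a to the remainder.
  leading term b: no divisor's leading term divides it; move 5/4b to the remainder.
  leading term 1: no divisor's leading term divides it; move 3/4 to the remainder.
  remainder 1/2a + 5/4b + 3/4 ≠ 0; add g_3 = 1/2a + 5/4b + 3/4 to the basis.

S(f_2,g_3): lcm = ab. S = -5/2b^2 - 3b - 1/2.
  leading term b^2: no divisor's leading term divides it; move -5/2b^2 to the remainder.
  leading term b: no divisor's leading term divides it; move -3b to the remainder.
  leading term 1: no divisor's leading term divides it; move -1/2 to the remainder.
  remainder -5/2b^2 - 3b - 1/2 ≠ 0; add g_4 = -5/2b^2 - 3b - 1/2 to the basis.

The other S-polynomials (S(f_1,g_3), S(f_1,g_4), S(f_2,g_4), S(g_3,g_4)) all reduce to 0 modulo the current basis, so we have a Gröbner basis.
Inter-reduce: drop elements whose leading term is divisible by another's, tail-reduce, and make monic.
Reduced Gröbner basis: {b^2 + 6/5b + 1/5, a + 5/2b + 3/2}.

Buchberger on the second generating set:
h_1 = 16a^2 + 16ab - 24b - 24, LT = a^2.
h_2 = -20a^2 - 28ab + 42b + 34, LT = a^2.

S(h_1,h_2): lcm = a^2. S = -2/5ab + 3/5b + 1/5.
  leading term ab: no divisor's leading term divides it; move -2/5ab to the remainder.
  leading term b: no divisor's leading term divides it; move 3/5b to the remainder.
  leading term 1: no divisor's leading term divides it; move 1/5 to the remainder.
  remainder -2/5ab + 3/5b + 1/5 ≠ 0; add k_3 = -2/5ab + 3/5b + 1/5 to the basis.

S(h_1,k_3): lcm = a^2b. S = ab^2 + 3/2ab - 3/2b^2 + 1/2a - 3/2b.
  leading term ab^2: subtract (-5/2b)·k_3 from ab^2 + 3/2ab - 3/2b^2 + 1/2a - 3/2b → 3/2ab + 1/2a - b
  leading term ab: subtract (-15/4)·k_3 from 3/2ab + 1/2a - b → 1/2a + 5/4b + 3/4
  leading term a: no divisor's leading term divides it; move 1/2a to the remainder.
  leading term b: no divisor's leading term divides it; move 5/4b to the remainder.
  leading term 1: no divisor's leading term divides it; move 3/4 to the remainder.
  remainder 1/2a + 5/4b + 3/4 ≠ 0; add k_4 = 1/2a + 5/4b + 3/4 to the basis.

S(k_3,k_4): lcm = ab. S = -5/2b^2 - 3b - 1/2.
  leading term b^2: no divisor's leading term divides it; move -5/2b^2 to the remainder.
  leading term b: no divisor's leading term divides it; move -3b to the remainder.
  leading term 1: no divisor's leading term divides it; move -1/2 to the remainder.
  remainder -5/2b^2 - 3b - 1/2 ≠ 0; add k_5 = -5/2b^2 - 3b - 1/2 to the basis.

The other S-polynomials (S(h_2,k_3), S(h_1,k_4), S(h_2,k_4), S(h_1,k_5), S(h_2,k_5), S(k_3,k_5), S(k_4,k_5)) all reduce to 0 modulo the current basis, so we have a Gröbner basis.
Inter-reduce: drop elements whose leading term is divisible by another's, tail-reduce, and make monic.
Reduced Gröbner basis: {b^2 + 6/5b + 1/5, a + 5/2b + 3/2}.

These coincide, so the ideals are equal.

Yes, the ideals are equal.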